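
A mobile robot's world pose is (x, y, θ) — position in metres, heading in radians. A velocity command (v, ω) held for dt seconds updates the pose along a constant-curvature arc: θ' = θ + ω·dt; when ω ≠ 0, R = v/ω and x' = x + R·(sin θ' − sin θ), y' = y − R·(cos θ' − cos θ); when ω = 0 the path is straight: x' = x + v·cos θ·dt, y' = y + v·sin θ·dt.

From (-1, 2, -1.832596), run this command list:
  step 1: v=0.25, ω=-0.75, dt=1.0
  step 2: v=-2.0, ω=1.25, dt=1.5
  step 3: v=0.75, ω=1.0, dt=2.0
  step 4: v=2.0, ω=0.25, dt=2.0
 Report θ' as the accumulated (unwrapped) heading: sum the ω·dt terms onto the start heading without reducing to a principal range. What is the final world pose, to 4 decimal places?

(0.3673, 8.6967, 1.7924)

step 1: θ'=-2.5826 (R=-0.3333) → pose (-1.1452, 1.8037, -2.5826)
step 2: θ'=-0.7076 (R=-1.6000) → pose (-0.9537, 4.3760, -0.7076)
step 3: θ'=1.2924 (R=0.7500) → pose (0.2549, 4.7399, 1.2924)
step 4: θ'=1.7924 (R=8.0000) → pose (0.3673, 8.6967, 1.7924)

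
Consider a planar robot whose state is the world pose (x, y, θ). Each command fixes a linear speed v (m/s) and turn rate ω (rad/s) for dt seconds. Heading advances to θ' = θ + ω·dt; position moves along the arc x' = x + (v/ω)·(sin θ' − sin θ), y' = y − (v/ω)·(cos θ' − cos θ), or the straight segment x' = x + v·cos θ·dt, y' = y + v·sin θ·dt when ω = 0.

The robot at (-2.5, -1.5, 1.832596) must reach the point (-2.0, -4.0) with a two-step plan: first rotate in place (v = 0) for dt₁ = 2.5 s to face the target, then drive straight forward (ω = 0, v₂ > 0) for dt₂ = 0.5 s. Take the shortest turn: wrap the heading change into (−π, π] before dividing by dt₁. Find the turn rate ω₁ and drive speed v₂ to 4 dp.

heading to target = atan2(-4−-1.5, -2−-2.5) = -1.3734
Δθ = wrap(-1.3734 − 1.8326) = 3.0772; ω₁ = Δθ/dt₁ = 1.2309
distance = √((-2−-2.5)² + (-4−-1.5)²) = 2.5495; v₂ = distance/dt₂ = 5.0990

ω₁ = 1.2309, v₂ = 5.0990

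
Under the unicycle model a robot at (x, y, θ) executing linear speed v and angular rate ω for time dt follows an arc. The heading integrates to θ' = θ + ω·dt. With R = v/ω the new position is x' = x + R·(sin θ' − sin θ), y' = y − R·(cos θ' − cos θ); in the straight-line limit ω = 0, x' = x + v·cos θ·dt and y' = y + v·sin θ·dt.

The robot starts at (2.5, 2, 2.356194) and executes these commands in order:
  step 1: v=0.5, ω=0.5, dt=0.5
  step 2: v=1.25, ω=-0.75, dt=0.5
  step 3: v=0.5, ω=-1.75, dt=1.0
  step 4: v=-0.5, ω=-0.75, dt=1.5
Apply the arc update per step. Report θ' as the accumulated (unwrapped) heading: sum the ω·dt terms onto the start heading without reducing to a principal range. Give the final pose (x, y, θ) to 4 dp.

step 1: θ'=2.6062 (R=1.0000) → pose (2.3031, 2.1530, 2.6062)
step 2: θ'=2.2312 (R=-1.6667) → pose (1.8371, 2.5640, 2.2312)
step 3: θ'=0.4812 (R=-0.2857) → pose (1.9305, 2.9926, 0.4812)
step 4: θ'=-0.6438 (R=0.6667) → pose (1.2218, 3.0503, -0.6438)

(1.2218, 3.0503, -0.6438)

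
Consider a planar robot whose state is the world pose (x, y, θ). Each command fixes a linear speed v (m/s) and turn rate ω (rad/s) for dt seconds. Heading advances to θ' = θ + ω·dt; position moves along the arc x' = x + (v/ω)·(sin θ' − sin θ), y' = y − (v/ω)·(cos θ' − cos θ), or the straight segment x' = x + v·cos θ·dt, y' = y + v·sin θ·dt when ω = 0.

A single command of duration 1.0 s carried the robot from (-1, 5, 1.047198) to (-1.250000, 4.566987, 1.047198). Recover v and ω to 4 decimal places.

v = -0.5000, ω = 0.0000

Δθ = 1.047198 − 1.047198 = 0.000000
ω = Δθ/dt = 0.000000/1.0 = 0.0000
ω = 0 → v = (Δx·cos θ + Δy·sin θ)/dt = -0.5000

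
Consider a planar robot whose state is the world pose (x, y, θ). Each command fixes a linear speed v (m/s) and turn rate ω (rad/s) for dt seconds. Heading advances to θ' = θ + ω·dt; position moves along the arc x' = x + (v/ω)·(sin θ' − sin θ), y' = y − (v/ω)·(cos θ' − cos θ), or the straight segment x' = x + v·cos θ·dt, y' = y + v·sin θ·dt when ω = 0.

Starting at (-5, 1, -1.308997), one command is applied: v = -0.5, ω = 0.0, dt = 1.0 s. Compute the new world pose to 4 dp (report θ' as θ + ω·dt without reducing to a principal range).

(-5.1294, 1.4830, -1.3090)

θ' = -1.3090 + 0.0·1.0 = -1.3090
ω = 0 → straight: x' = -5 + -0.5·cos(-1.3090)·1.0 = -5.1294
y' = 1 + -0.5·sin(-1.3090)·1.0 = 1.4830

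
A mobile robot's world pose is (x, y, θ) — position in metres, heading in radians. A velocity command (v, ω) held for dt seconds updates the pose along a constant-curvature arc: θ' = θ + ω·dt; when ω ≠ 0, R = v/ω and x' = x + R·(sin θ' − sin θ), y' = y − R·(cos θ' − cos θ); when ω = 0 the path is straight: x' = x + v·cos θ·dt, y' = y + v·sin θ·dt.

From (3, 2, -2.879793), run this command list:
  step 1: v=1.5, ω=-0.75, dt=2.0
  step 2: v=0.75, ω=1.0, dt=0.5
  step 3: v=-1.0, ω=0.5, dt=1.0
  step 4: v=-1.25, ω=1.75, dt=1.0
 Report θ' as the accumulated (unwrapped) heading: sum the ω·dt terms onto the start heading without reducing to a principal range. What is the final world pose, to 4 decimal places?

step 1: θ'=-4.3798 (R=-2.0000) → pose (0.5920, 3.2789, -4.3798)
step 2: θ'=-3.8798 (R=0.7500) → pose (0.3878, 3.5887, -3.8798)
step 3: θ'=-3.3798 (R=-2.0000) → pose (1.2618, 3.1246, -3.3798)
step 4: θ'=-1.6298 (R=-0.7143) → pose (2.1434, 3.7766, -1.6298)

(2.1434, 3.7766, -1.6298)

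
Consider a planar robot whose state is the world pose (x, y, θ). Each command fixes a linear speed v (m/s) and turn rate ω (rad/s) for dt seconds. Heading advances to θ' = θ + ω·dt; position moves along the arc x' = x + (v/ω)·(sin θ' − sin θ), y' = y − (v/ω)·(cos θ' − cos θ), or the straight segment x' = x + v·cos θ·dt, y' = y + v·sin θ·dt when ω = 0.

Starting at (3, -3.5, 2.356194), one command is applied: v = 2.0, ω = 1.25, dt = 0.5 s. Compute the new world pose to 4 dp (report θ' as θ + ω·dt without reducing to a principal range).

θ' = 2.3562 + 1.25·0.5 = 2.9812
R = v/ω = 2.0/1.25 = 1.6000
x' = 3 + 1.6000·(sin 2.9812 − sin 2.3562) = 2.1242
y' = -3.5 − 1.6000·(cos 2.9812 − cos 2.3562) = -3.0519

(2.1242, -3.0519, 2.9812)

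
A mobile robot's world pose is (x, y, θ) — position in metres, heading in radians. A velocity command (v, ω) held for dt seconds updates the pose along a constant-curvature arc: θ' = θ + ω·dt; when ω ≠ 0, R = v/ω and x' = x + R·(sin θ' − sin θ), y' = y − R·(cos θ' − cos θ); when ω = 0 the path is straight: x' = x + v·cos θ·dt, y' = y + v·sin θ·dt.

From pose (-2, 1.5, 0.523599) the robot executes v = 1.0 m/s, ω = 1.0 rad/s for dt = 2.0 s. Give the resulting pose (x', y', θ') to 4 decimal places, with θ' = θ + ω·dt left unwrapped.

(-1.9206, 3.1811, 2.5236)

θ' = 0.5236 + 1.0·2.0 = 2.5236
R = v/ω = 1.0/1.0 = 1.0000
x' = -2 + 1.0000·(sin 2.5236 − sin 0.5236) = -1.9206
y' = 1.5 − 1.0000·(cos 2.5236 − cos 0.5236) = 3.1811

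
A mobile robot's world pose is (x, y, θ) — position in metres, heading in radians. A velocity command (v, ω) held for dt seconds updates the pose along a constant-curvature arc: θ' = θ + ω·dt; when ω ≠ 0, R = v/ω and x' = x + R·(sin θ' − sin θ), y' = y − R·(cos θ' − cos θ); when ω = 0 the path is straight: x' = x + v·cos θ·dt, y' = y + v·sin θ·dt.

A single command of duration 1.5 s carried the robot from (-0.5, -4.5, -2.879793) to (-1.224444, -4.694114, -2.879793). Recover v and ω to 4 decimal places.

v = 0.5000, ω = 0.0000

Δθ = -2.879793 − -2.879793 = 0.000000
ω = Δθ/dt = 0.000000/1.5 = 0.0000
ω = 0 → v = (Δx·cos θ + Δy·sin θ)/dt = 0.5000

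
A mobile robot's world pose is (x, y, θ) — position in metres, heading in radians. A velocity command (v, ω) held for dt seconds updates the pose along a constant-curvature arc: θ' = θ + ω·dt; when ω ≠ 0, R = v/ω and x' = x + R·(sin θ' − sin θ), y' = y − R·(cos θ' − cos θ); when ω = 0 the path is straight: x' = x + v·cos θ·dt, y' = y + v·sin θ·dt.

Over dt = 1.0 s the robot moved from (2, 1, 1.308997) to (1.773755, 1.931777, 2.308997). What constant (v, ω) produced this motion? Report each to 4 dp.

Δθ = 2.308997 − 1.308997 = 1.000000
ω = Δθ/dt = 1.000000/1.0 = 1.0000
R = −Δy/(cos θ' − cos θ) = 1.0000
v = R·ω = 1.0000·1.0000 = 1.0000

v = 1.0000, ω = 1.0000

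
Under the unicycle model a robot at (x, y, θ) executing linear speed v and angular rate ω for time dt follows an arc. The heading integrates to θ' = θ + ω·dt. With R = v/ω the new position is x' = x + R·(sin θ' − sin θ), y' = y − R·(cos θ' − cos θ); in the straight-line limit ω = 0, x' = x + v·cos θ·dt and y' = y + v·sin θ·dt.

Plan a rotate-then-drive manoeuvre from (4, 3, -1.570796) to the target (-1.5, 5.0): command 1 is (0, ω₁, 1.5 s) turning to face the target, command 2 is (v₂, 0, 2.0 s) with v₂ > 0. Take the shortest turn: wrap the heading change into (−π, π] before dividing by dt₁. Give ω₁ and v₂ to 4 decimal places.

heading to target = atan2(5−3, -1.5−4) = 2.7928
Δθ = wrap(2.7928 − -1.5708) = -1.9196; ω₁ = Δθ/dt₁ = -1.2797
distance = √((-1.5−4)² + (5−3)²) = 5.8523; v₂ = distance/dt₂ = 2.9262

ω₁ = -1.2797, v₂ = 2.9262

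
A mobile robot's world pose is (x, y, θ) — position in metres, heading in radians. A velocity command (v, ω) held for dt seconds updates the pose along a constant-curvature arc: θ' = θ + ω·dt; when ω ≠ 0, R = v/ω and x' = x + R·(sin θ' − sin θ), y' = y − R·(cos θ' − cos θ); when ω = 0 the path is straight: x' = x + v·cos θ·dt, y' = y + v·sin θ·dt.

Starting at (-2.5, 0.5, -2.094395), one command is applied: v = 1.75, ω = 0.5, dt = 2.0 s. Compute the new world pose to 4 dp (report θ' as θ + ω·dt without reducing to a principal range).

(-2.5792, -2.8550, -1.0944)

θ' = -2.0944 + 0.5·2.0 = -1.0944
R = v/ω = 1.75/0.5 = 3.5000
x' = -2.5 + 3.5000·(sin -1.0944 − sin -2.0944) = -2.5792
y' = 0.5 − 3.5000·(cos -1.0944 − cos -2.0944) = -2.8550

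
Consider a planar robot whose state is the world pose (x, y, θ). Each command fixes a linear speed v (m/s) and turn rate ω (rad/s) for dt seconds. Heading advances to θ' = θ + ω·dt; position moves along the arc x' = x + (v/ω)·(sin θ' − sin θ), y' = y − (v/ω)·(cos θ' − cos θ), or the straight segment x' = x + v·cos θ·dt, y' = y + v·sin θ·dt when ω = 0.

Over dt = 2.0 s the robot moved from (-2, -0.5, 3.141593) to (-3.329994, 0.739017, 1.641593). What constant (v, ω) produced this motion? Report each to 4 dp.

v = 1.0000, ω = -0.7500

Δθ = 1.641593 − 3.141593 = -1.500000
ω = Δθ/dt = -1.500000/2.0 = -0.7500
R = Δx/(sin θ' − sin θ) = -1.3333
v = R·ω = -1.3333·-0.7500 = 1.0000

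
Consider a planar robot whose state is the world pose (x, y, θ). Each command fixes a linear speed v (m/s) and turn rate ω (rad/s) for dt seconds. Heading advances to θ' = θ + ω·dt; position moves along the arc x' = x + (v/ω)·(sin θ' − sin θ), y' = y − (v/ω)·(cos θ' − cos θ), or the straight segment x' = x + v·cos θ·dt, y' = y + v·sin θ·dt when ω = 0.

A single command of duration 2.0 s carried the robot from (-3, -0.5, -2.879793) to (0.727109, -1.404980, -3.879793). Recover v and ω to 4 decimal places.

v = -2.0000, ω = -0.5000

Δθ = -3.879793 − -2.879793 = -1.000000
ω = Δθ/dt = -1.000000/2.0 = -0.5000
R = Δx/(sin θ' − sin θ) = 4.0000
v = R·ω = 4.0000·-0.5000 = -2.0000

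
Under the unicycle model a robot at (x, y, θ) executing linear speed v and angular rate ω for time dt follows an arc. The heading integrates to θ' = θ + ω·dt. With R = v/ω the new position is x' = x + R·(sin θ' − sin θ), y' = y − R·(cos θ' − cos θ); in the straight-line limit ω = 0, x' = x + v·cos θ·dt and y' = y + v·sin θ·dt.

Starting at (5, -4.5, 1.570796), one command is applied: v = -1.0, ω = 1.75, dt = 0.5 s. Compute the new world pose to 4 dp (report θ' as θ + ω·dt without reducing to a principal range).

(5.2051, -4.9386, 2.4458)

θ' = 1.5708 + 1.75·0.5 = 2.4458
R = v/ω = -1.0/1.75 = -0.5714
x' = 5 + -0.5714·(sin 2.4458 − sin 1.5708) = 5.2051
y' = -4.5 − -0.5714·(cos 2.4458 − cos 1.5708) = -4.9386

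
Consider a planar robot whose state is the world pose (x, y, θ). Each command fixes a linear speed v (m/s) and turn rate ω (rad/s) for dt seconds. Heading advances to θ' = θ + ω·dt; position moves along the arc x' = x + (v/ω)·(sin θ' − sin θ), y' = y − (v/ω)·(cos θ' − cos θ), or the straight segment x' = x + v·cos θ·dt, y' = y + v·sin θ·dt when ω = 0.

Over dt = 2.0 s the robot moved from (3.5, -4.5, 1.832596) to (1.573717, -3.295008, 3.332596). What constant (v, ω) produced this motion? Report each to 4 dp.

Δθ = 3.332596 − 1.832596 = 1.500000
ω = Δθ/dt = 1.500000/2.0 = 0.7500
R = Δx/(sin θ' − sin θ) = 1.6667
v = R·ω = 1.6667·0.7500 = 1.2500

v = 1.2500, ω = 0.7500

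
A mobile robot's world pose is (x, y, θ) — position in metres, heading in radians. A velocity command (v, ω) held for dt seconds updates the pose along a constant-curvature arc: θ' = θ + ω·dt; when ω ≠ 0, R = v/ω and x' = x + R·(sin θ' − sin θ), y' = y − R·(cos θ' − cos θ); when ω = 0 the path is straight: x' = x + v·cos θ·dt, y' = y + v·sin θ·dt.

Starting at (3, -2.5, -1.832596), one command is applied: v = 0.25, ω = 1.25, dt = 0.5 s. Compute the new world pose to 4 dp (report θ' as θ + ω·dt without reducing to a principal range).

θ' = -1.8326 + 1.25·0.5 = -1.2076
R = v/ω = 0.25/1.25 = 0.2000
x' = 3 + 0.2000·(sin -1.2076 − sin -1.8326) = 3.0062
y' = -2.5 − 0.2000·(cos -1.2076 − cos -1.8326) = -2.6228

(3.0062, -2.6228, -1.2076)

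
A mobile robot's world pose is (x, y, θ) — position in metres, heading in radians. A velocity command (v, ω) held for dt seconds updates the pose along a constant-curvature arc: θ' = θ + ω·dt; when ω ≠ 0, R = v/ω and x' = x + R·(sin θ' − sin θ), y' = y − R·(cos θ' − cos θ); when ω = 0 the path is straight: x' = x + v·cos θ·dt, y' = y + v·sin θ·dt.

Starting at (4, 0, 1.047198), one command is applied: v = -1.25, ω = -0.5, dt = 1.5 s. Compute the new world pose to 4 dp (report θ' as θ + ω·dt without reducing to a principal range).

(2.5670, -1.1404, 0.2972)

θ' = 1.0472 + -0.5·1.5 = 0.2972
R = v/ω = -1.25/-0.5 = 2.5000
x' = 4 + 2.5000·(sin 0.2972 − sin 1.0472) = 2.5670
y' = 0 − 2.5000·(cos 0.2972 − cos 1.0472) = -1.1404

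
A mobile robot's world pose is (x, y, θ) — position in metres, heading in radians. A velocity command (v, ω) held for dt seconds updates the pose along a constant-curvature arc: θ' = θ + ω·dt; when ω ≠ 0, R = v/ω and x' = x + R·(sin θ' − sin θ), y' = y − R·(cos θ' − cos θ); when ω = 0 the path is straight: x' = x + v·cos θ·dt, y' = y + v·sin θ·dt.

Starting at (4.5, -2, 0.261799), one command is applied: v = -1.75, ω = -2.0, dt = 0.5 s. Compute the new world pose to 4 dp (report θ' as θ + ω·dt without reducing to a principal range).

(3.6847, -1.8020, -0.7382)

θ' = 0.2618 + -2.0·0.5 = -0.7382
R = v/ω = -1.75/-2.0 = 0.8750
x' = 4.5 + 0.8750·(sin -0.7382 − sin 0.2618) = 3.6847
y' = -2 − 0.8750·(cos -0.7382 − cos 0.2618) = -1.8020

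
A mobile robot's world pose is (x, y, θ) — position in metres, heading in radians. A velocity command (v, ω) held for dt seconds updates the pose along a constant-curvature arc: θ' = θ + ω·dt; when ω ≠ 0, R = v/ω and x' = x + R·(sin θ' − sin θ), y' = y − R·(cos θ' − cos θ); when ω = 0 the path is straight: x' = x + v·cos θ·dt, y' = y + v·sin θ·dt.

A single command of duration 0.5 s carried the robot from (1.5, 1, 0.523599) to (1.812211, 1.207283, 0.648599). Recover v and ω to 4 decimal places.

Δθ = 0.648599 − 0.523599 = 0.125000
ω = Δθ/dt = 0.125000/0.5 = 0.2500
R = Δx/(sin θ' − sin θ) = 3.0000
v = R·ω = 3.0000·0.2500 = 0.7500

v = 0.7500, ω = 0.2500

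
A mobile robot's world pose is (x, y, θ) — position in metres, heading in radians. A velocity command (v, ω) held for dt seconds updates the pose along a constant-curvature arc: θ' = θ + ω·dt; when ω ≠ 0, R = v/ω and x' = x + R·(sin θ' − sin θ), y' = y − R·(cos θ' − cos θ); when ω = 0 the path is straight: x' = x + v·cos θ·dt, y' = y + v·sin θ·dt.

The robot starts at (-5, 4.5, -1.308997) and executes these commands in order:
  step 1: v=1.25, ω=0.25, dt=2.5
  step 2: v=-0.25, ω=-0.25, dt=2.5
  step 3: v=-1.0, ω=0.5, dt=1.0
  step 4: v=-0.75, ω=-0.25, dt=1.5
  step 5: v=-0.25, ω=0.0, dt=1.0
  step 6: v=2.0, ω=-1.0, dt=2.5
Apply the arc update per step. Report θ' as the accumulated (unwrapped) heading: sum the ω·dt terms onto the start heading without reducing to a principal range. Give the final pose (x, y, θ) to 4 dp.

(-7.7351, 2.0010, -3.6840)

step 1: θ'=-0.6840 (R=5.0000) → pose (-3.3299, 1.9188, -0.6840)
step 2: θ'=-1.3090 (R=1.0000) → pose (-3.6639, 2.4351, -1.3090)
step 3: θ'=-0.8090 (R=-2.0000) → pose (-4.1485, 3.2979, -0.8090)
step 4: θ'=-1.1840 (R=3.0000) → pose (-4.7561, 4.2369, -1.1840)
step 5: θ'=-1.1840 (straight) → pose (-4.8504, 4.4684, -1.1840)
step 6: θ'=-3.6840 (R=-2.0000) → pose (-7.7351, 2.0010, -3.6840)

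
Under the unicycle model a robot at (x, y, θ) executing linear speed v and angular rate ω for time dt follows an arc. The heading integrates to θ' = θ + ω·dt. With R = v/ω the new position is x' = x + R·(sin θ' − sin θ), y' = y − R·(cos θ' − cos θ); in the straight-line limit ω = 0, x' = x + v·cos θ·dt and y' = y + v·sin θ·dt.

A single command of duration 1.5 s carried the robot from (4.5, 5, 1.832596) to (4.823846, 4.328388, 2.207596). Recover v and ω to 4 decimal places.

v = -0.5000, ω = 0.2500

Δθ = 2.207596 − 1.832596 = 0.375000
ω = Δθ/dt = 0.375000/1.5 = 0.2500
R = −Δy/(cos θ' − cos θ) = -2.0000
v = R·ω = -2.0000·0.2500 = -0.5000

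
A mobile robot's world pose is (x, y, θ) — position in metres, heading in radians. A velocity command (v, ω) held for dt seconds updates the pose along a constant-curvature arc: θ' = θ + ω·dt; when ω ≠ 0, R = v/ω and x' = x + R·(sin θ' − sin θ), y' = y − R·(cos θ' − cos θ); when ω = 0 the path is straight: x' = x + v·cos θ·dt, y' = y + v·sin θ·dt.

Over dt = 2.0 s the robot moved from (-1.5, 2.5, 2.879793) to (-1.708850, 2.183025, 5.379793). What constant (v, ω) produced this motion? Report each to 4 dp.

v = 0.2500, ω = 1.2500

Δθ = 5.379793 − 2.879793 = 2.500000
ω = Δθ/dt = 2.500000/2.0 = 1.2500
R = −Δy/(cos θ' − cos θ) = 0.2000
v = R·ω = 0.2000·1.2500 = 0.2500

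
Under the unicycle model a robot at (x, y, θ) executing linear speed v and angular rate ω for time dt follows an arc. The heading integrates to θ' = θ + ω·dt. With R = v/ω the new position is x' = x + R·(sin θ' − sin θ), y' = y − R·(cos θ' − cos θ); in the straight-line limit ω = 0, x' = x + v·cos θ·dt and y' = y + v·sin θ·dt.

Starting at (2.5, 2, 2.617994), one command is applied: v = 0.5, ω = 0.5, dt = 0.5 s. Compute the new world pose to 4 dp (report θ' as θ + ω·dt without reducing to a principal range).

(2.2702, 2.0968, 2.8680)

θ' = 2.6180 + 0.5·0.5 = 2.8680
R = v/ω = 0.5/0.5 = 1.0000
x' = 2.5 + 1.0000·(sin 2.8680 − sin 2.6180) = 2.2702
y' = 2 − 1.0000·(cos 2.8680 − cos 2.6180) = 2.0968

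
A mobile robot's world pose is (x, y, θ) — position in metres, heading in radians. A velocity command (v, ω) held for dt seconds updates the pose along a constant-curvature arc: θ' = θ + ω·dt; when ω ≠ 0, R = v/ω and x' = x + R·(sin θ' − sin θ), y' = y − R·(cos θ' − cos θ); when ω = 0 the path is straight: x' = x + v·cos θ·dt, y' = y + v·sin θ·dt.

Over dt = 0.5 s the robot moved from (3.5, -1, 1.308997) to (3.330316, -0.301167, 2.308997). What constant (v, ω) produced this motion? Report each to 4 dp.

Δθ = 2.308997 − 1.308997 = 1.000000
ω = Δθ/dt = 1.000000/0.5 = 2.0000
R = −Δy/(cos θ' − cos θ) = 0.7500
v = R·ω = 0.7500·2.0000 = 1.5000

v = 1.5000, ω = 2.0000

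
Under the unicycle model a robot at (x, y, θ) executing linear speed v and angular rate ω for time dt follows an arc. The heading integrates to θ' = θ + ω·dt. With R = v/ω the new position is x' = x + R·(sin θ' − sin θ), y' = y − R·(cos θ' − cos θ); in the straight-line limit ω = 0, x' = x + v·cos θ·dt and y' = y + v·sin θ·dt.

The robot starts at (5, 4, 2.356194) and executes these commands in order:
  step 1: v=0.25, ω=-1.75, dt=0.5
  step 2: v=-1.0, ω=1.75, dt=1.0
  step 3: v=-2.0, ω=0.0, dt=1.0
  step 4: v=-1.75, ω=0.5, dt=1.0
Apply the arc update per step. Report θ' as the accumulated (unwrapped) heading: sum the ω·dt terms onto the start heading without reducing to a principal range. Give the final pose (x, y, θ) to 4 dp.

(9.2039, 4.2494, 3.7312)

step 1: θ'=1.4812 (R=-0.1429) → pose (4.9587, 4.1138, 1.4812)
step 2: θ'=3.2312 (R=-0.5714) → pose (5.5790, 3.4935, 3.2312)
step 3: θ'=3.2312 (straight) → pose (7.5710, 3.6725, 3.2312)
step 4: θ'=3.7312 (R=-3.5000) → pose (9.2039, 4.2494, 3.7312)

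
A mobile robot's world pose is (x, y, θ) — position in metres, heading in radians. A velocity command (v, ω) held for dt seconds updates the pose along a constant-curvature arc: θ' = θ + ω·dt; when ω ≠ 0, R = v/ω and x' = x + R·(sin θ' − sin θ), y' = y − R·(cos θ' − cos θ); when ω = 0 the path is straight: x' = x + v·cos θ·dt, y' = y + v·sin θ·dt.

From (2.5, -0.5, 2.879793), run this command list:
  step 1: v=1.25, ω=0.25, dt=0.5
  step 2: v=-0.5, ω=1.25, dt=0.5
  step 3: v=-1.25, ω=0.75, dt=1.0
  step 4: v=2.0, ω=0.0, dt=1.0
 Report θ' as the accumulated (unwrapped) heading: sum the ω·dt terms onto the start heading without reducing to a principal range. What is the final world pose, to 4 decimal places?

step 1: θ'=3.0048 (R=5.0000) → pose (1.8878, -0.3763, 3.0048)
step 2: θ'=3.6298 (R=-0.4000) → pose (2.1299, -0.3333, 3.6298)
step 3: θ'=4.3798 (R=-1.6667) → pose (2.9235, 0.5945, 4.3798)
step 4: θ'=4.3798 (straight) → pose (2.2705, -1.2959, 4.3798)

(2.2705, -1.2959, 4.3798)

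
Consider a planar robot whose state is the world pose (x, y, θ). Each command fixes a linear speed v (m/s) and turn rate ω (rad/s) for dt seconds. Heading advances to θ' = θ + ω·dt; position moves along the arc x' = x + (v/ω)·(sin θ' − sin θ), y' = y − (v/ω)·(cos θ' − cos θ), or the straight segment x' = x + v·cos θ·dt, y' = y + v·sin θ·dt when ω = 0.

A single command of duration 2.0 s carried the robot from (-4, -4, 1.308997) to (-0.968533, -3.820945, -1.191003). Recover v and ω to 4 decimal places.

v = 2.0000, ω = -1.2500

Δθ = -1.191003 − 1.308997 = -2.500000
ω = Δθ/dt = -2.500000/2.0 = -1.2500
R = Δx/(sin θ' − sin θ) = -1.6000
v = R·ω = -1.6000·-1.2500 = 2.0000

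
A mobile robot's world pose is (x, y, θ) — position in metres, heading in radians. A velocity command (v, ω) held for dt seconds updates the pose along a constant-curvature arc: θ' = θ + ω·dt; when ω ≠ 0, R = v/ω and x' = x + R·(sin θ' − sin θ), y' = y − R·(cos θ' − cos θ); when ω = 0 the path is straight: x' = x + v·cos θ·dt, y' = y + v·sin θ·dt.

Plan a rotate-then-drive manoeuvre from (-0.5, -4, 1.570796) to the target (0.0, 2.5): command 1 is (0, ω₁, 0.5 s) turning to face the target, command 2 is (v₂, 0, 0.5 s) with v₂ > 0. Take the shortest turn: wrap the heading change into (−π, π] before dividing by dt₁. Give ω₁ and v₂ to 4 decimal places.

ω₁ = -0.1535, v₂ = 13.0384

heading to target = atan2(2.5−-4, 0−-0.5) = 1.4940
Δθ = wrap(1.4940 − 1.5708) = -0.0768; ω₁ = Δθ/dt₁ = -0.1535
distance = √((0−-0.5)² + (2.5−-4)²) = 6.5192; v₂ = distance/dt₂ = 13.0384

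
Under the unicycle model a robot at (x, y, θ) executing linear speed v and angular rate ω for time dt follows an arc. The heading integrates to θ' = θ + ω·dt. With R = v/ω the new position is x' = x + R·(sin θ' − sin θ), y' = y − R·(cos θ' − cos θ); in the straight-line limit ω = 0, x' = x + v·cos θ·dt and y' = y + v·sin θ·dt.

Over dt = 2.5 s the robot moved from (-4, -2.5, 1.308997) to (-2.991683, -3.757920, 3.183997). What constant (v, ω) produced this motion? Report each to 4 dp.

Δθ = 3.183997 − 1.308997 = 1.875000
ω = Δθ/dt = 1.875000/2.5 = 0.7500
R = −Δy/(cos θ' − cos θ) = -1.0000
v = R·ω = -1.0000·0.7500 = -0.7500

v = -0.7500, ω = 0.7500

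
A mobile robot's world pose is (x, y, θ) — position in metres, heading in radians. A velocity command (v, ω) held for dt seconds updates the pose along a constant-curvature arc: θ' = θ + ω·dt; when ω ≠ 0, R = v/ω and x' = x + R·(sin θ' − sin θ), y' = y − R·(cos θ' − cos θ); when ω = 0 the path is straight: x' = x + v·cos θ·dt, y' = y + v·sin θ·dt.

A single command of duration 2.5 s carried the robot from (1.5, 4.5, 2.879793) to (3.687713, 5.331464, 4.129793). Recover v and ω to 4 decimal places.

v = -1.0000, ω = 0.5000

Δθ = 4.129793 − 2.879793 = 1.250000
ω = Δθ/dt = 1.250000/2.5 = 0.5000
R = Δx/(sin θ' − sin θ) = -2.0000
v = R·ω = -2.0000·0.5000 = -1.0000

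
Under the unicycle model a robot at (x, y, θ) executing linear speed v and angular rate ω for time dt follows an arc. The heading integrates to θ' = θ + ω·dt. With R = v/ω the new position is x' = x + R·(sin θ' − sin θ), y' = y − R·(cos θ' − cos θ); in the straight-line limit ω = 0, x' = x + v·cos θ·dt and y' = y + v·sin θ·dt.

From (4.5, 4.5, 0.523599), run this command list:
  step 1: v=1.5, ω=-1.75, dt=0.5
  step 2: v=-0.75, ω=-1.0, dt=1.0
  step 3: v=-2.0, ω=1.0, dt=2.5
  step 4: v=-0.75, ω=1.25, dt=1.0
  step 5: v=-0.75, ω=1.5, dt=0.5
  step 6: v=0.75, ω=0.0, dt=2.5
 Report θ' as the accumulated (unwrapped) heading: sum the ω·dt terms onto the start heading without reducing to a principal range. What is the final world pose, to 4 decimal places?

(-0.4185, 4.6550, 3.1486)

step 1: θ'=-0.3514 (R=-0.8571) → pose (5.2236, 4.5625, -0.3514)
step 2: θ'=-1.3514 (R=0.7500) → pose (4.7497, 5.1034, -1.3514)
step 3: θ'=1.1486 (R=-2.0000) → pose (0.9733, 5.4876, 1.1486)
step 4: θ'=2.3986 (R=-0.6000) → pose (1.1147, 4.7999, 2.3986)
step 5: θ'=3.1486 (R=-0.5000) → pose (1.4565, 4.6682, 3.1486)
step 6: θ'=3.1486 (straight) → pose (-0.4185, 4.6550, 3.1486)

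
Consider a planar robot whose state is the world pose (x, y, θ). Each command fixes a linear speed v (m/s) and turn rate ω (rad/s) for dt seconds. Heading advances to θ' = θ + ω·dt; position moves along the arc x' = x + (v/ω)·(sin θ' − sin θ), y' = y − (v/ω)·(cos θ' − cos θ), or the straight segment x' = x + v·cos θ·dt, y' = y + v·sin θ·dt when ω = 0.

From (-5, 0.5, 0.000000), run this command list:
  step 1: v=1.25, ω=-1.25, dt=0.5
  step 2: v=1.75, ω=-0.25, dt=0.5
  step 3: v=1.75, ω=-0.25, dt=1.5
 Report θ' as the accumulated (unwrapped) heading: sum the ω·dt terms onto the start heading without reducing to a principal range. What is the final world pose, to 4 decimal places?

step 1: θ'=-0.6250 (R=-1.0000) → pose (-4.4149, 0.3110, -0.6250)
step 2: θ'=-0.7500 (R=-7.0000) → pose (-3.7391, -0.2440, -0.7500)
step 3: θ'=-1.1250 (R=-7.0000) → pose (-2.1947, -2.3475, -1.1250)

(-2.1947, -2.3475, -1.1250)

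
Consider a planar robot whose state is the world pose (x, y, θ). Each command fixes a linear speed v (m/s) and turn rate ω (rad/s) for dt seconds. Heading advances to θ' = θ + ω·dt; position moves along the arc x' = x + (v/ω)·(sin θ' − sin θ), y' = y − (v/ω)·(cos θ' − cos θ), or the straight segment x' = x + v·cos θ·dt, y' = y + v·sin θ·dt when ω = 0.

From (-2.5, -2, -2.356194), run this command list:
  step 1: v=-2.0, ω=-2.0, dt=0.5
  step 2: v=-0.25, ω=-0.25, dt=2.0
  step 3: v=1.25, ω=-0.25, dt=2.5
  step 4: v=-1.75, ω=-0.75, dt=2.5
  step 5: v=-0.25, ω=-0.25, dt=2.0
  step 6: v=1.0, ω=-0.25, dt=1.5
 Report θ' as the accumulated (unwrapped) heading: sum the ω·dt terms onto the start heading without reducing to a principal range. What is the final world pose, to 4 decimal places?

step 1: θ'=-3.3562 (R=1.0000) → pose (-1.5799, -1.7300, -3.3562)
step 2: θ'=-3.8562 (R=1.0000) → pose (-1.1376, -1.9518, -3.8562)
step 3: θ'=-4.4812 (R=-5.0000) → pose (-2.7280, 0.6793, -4.4812)
step 4: θ'=-6.3562 (R=2.3333) → pose (-5.1694, -2.1825, -6.3562)
step 5: θ'=-6.8562 (R=1.0000) → pose (-5.6386, -2.0254, -6.8562)
step 6: θ'=-7.2312 (R=-4.0000) → pose (-4.5583, -3.0533, -7.2312)

(-4.5583, -3.0533, -7.2312)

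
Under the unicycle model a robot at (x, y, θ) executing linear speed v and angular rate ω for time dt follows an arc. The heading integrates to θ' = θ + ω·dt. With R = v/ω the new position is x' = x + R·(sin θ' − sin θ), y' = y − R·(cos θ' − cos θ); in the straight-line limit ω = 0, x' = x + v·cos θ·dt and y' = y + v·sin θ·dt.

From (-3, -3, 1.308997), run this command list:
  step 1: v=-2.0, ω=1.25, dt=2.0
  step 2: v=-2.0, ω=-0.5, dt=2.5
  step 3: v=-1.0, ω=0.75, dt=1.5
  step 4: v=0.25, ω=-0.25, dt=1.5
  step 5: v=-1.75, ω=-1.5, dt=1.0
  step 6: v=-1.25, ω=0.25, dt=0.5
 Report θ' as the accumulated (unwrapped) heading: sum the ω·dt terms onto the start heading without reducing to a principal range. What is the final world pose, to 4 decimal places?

step 1: θ'=3.8090 (R=-1.6000) → pose (-0.4642, -4.6708, 3.8090)
step 2: θ'=2.5590 (R=4.0000) → pose (4.2124, -4.4724, 2.5590)
step 3: θ'=3.6840 (R=-1.3333) → pose (5.6342, -4.5010, 3.6840)
step 4: θ'=3.3090 (R=-1.0000) → pose (5.2847, -4.6305, 3.3090)
step 5: θ'=1.8090 (R=1.1667) → pose (6.6128, -5.5056, 1.8090)
step 6: θ'=1.9340 (R=-5.0000) → pose (6.7978, -6.1021, 1.9340)

(6.7978, -6.1021, 1.9340)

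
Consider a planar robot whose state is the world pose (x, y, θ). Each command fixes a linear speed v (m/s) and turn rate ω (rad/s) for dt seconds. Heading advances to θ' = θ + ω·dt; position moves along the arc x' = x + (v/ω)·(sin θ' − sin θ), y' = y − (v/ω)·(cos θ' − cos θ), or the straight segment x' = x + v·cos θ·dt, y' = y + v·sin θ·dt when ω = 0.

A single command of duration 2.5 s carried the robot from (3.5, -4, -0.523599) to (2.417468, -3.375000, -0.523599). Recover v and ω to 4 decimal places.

Δθ = -0.523599 − -0.523599 = 0.000000
ω = Δθ/dt = 0.000000/2.5 = 0.0000
ω = 0 → v = (Δx·cos θ + Δy·sin θ)/dt = -0.5000

v = -0.5000, ω = 0.0000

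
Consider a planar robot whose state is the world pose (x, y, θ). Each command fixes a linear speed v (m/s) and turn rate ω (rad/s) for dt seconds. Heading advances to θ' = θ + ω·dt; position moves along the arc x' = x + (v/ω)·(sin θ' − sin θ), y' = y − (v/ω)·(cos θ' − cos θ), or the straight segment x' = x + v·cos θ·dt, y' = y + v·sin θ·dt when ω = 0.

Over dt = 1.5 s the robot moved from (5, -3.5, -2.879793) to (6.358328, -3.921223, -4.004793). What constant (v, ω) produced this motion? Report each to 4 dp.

Δθ = -4.004793 − -2.879793 = -1.125000
ω = Δθ/dt = -1.125000/1.5 = -0.7500
R = Δx/(sin θ' − sin θ) = 1.3333
v = R·ω = 1.3333·-0.7500 = -1.0000

v = -1.0000, ω = -0.7500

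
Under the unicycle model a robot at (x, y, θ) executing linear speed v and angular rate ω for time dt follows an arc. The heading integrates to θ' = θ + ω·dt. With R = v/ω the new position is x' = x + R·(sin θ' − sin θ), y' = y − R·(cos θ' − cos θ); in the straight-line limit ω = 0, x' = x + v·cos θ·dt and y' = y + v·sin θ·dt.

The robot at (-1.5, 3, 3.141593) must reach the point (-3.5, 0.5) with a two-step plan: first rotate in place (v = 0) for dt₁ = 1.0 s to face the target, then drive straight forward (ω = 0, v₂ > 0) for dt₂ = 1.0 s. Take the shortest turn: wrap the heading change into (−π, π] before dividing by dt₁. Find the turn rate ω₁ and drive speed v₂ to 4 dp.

heading to target = atan2(0.5−3, -3.5−-1.5) = -2.2455
Δθ = wrap(-2.2455 − 3.1416) = 0.8961; ω₁ = Δθ/dt₁ = 0.8961
distance = √((-3.5−-1.5)² + (0.5−3)²) = 3.2016; v₂ = distance/dt₂ = 3.2016

ω₁ = 0.8961, v₂ = 3.2016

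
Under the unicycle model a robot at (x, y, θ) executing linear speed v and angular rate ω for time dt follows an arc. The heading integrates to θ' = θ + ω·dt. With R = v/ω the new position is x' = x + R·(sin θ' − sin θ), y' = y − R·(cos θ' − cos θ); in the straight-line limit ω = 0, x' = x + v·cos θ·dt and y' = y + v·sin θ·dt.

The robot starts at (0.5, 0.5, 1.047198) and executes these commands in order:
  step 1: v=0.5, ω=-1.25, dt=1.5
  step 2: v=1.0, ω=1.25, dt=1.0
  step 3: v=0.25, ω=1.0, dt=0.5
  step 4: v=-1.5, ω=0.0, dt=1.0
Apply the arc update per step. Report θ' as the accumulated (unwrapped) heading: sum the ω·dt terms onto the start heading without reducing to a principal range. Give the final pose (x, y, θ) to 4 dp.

(1.2486, -0.7363, 0.9222)

step 1: θ'=-0.8278 (R=-0.4000) → pose (1.1410, 0.5706, -0.8278)
step 2: θ'=0.4222 (R=0.8000) → pose (2.0580, 0.3820, 0.4222)
step 3: θ'=0.9222 (R=0.2500) → pose (2.1548, 0.4591, 0.9222)
step 4: θ'=0.9222 (straight) → pose (1.2486, -0.7363, 0.9222)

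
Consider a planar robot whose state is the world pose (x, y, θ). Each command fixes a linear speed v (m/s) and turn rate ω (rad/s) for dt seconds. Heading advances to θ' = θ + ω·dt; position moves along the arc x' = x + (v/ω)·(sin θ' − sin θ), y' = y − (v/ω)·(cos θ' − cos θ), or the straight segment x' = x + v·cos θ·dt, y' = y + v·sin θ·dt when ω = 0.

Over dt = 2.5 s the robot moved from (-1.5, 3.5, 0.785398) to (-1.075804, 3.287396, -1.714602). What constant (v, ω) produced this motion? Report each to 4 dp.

Δθ = -1.714602 − 0.785398 = -2.500000
ω = Δθ/dt = -2.500000/2.5 = -1.0000
R = Δx/(sin θ' − sin θ) = -0.2500
v = R·ω = -0.2500·-1.0000 = 0.2500

v = 0.2500, ω = -1.0000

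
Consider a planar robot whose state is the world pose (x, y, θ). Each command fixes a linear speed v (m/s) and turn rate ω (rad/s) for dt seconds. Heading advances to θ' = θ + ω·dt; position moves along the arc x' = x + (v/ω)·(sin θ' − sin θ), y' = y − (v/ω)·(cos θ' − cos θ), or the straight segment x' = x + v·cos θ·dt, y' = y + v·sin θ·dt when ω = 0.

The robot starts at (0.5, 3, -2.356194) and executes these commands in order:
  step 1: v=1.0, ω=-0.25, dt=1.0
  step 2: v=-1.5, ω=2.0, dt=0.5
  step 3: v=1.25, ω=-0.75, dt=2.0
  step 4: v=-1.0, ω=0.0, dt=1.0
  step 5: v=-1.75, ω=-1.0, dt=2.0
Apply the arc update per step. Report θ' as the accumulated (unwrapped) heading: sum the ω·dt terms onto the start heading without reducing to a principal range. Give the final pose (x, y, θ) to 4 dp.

(1.1499, -0.9850, -5.1062)

step 1: θ'=-2.6062 (R=-4.0000) → pose (-0.2877, 2.3882, -2.6062)
step 2: θ'=-1.6062 (R=-0.7500) → pose (0.0792, 3.0067, -1.6062)
step 3: θ'=-3.1062 (R=-1.6667) → pose (-1.5274, 1.4000, -3.1062)
step 4: θ'=-3.1062 (straight) → pose (-0.5281, 1.4354, -3.1062)
step 5: θ'=-5.1062 (R=1.7500) → pose (1.1499, -0.9850, -5.1062)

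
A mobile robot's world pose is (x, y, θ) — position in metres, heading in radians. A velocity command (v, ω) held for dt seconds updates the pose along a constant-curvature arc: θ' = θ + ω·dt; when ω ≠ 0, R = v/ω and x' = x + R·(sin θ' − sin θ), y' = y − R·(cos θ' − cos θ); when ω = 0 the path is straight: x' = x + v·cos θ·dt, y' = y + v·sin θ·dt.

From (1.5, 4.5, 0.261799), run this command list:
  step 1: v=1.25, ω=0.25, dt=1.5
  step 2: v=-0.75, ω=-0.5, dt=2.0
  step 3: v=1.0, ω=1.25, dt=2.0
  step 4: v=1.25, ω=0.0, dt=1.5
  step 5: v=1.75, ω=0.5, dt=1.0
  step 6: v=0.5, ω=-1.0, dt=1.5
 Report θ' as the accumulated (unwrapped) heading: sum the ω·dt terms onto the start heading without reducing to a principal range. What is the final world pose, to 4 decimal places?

step 1: θ'=0.6368 (R=5.0000) → pose (3.1790, 5.3096, 0.6368)
step 2: θ'=-0.3632 (R=1.5000) → pose (1.7542, 5.1135, -0.3632)
step 3: θ'=2.1368 (R=0.8000) → pose (2.7136, 6.2903, 2.1368)
step 4: θ'=2.1368 (straight) → pose (1.7082, 7.8729, 2.1368)
step 5: θ'=2.6368 (R=3.5000) → pose (0.4467, 9.0594, 2.6368)
step 6: θ'=1.1368 (R=-0.5000) → pose (0.2348, 9.7073, 1.1368)

(0.2348, 9.7073, 1.1368)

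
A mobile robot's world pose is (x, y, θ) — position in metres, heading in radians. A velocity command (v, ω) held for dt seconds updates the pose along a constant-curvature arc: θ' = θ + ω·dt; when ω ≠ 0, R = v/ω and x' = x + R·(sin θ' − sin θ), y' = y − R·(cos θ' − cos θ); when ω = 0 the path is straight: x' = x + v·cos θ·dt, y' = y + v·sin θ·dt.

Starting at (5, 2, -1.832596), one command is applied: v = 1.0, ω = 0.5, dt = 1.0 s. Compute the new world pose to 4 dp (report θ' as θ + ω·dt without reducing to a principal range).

(4.9883, 1.0105, -1.3326)

θ' = -1.8326 + 0.5·1.0 = -1.3326
R = v/ω = 1.0/0.5 = 2.0000
x' = 5 + 2.0000·(sin -1.3326 − sin -1.8326) = 4.9883
y' = 2 − 2.0000·(cos -1.3326 − cos -1.8326) = 1.0105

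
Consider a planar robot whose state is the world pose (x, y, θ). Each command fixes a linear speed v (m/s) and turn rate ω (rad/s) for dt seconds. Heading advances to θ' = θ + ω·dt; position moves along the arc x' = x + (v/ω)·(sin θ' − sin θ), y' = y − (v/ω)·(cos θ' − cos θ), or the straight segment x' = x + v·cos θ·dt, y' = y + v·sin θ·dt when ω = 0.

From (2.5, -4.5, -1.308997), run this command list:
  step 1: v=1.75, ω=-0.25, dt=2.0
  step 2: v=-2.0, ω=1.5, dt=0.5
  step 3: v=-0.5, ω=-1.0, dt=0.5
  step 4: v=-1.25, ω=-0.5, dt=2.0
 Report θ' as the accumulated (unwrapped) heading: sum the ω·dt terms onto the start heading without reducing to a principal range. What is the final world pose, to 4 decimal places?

(3.4680, -4.6397, -2.5590)

step 1: θ'=-1.8090 (R=-7.0000) → pose (2.5409, -7.9634, -1.8090)
step 2: θ'=-1.0590 (R=-1.3333) → pose (2.4077, -6.9958, -1.0590)
step 3: θ'=-1.5590 (R=0.5000) → pose (2.3436, -6.7568, -1.5590)
step 4: θ'=-2.5590 (R=2.5000) → pose (3.4680, -4.6397, -2.5590)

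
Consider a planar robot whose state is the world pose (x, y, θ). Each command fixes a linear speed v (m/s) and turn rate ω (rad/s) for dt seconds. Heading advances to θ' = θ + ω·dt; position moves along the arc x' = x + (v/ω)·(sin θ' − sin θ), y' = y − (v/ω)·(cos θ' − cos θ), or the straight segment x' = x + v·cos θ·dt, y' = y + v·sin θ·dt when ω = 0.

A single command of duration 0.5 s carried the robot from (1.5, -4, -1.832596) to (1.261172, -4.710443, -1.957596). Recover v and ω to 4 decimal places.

v = 1.5000, ω = -0.2500

Δθ = -1.957596 − -1.832596 = -0.125000
ω = Δθ/dt = -0.125000/0.5 = -0.2500
R = −Δy/(cos θ' − cos θ) = -6.0000
v = R·ω = -6.0000·-0.2500 = 1.5000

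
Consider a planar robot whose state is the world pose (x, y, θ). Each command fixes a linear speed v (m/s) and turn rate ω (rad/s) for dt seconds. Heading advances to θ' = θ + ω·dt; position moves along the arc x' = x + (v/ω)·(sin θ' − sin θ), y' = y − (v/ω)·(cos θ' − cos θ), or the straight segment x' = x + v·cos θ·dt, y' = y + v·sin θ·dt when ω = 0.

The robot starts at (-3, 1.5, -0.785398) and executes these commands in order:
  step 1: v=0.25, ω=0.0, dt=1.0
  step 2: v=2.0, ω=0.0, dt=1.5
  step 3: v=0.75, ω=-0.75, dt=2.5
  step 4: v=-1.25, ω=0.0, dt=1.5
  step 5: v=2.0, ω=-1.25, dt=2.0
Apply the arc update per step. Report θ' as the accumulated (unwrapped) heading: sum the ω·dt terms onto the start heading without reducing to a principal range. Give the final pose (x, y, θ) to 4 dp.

(-1.4667, 0.5876, -5.1604)

step 1: θ'=-0.7854 (straight) → pose (-2.8232, 1.3232, -0.7854)
step 2: θ'=-0.7854 (straight) → pose (-0.7019, -0.7981, -0.7854)
step 3: θ'=-2.6604 (R=-1.0000) → pose (-0.9462, -2.3916, -2.6604)
step 4: θ'=-2.6604 (straight) → pose (0.7159, -1.5238, -2.6604)
step 5: θ'=-5.1604 (R=-1.6000) → pose (-1.4667, 0.5876, -5.1604)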